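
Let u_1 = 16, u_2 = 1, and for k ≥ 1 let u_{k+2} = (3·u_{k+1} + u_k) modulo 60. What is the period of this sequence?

12

Listing terms: u_1 = 16; u_2 = 1; u_3 = 19; u_4 = 58; u_5 = 13; u_6 = 37; u_7 = 4; u_8 = 49; u_9 = 31; u_{10} = 22; u_{11} = 37; u_{12} = 13; u_{13} = 16; u_{14} = 1.
The sequence repeats with period 12.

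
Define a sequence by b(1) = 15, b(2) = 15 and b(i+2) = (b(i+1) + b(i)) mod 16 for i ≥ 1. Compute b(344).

11

b(1) = 15,  b(2) = 15,  b(3) = 14,  b(4) = 13,  b(5) = 11,  b(6) = 8,  b(7) = 3,  b(8) = 11,  b(9) = 14,  b(10) = 9,  b(11) = 7,  b(12) = 0,  b(13) = 7,  b(14) = 7,  b(15) = 14,  b(16) = 5,  b(17) = 3,  b(18) = 8,  b(19) = 11,  b(20) = 3,  b(21) = 14,  b(22) = 1,  b(23) = 15,  b(24) = 0,  b(25) = 15,  b(26) = 15.
Since (b(25), b(26)) = (b(1), b(2)) = (15, 15) (two consecutive terms determine the rest), the sequence is periodic with period 24.
(344 - 1) mod 24 = 7, so b(344) = b(8) = 11.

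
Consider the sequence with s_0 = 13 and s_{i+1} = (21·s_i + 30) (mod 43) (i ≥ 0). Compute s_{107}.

Computing terms: s_0 = 13, s_1 = 2, s_2 = 29, s_3 = 37, s_4 = 33, s_5 = 35, s_6 = 34, s_7 = 13.
The sequence repeats with period 7.
So s_{107} = s_{0 + ((107-0) mod 7)} = s_2 = 29.

29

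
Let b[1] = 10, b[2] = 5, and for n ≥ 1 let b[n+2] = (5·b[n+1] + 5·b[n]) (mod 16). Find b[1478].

13

Listing terms: b[1] = 10,  b[2] = 5,  b[3] = 11,  b[4] = 0,  b[5] = 7,  b[6] = 3,  b[7] = 2,  b[8] = 9,  b[9] = 7,  b[10] = 0,  b[11] = 3,  b[12] = 15,  b[13] = 10,  b[14] = 13,  b[15] = 3,  b[16] = 0,  b[17] = 15,  b[18] = 11,  b[19] = 2,  b[20] = 1,  b[21] = 15,  b[22] = 0,  b[23] = 11,  b[24] = 7,  b[25] = 10,  b[26] = 5.
Since (b[25], b[26]) = (b[1], b[2]) = (10, 5) (two consecutive terms determine the rest), the sequence is periodic with period 24.
(1478 - 1) mod 24 = 13, so b[1478] = b[14] = 13.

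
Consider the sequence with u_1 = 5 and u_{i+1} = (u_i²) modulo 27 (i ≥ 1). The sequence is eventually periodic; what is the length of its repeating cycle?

Computing terms: u_1 = 5; u_2 = 25; u_3 = 4; u_4 = 16; u_5 = 13; u_6 = 7; u_7 = 22; u_8 = 25.
Since u_8 = u_2 = 25, the sequence is eventually periodic: after a pre-period of length 1 it cycles with period 6.

6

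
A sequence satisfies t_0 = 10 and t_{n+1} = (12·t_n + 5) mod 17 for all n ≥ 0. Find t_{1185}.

6

t_0 = 10; t_1 = 6; t_2 = 9; t_3 = 11; t_4 = 1; t_5 = 0; t_6 = 5; t_7 = 14; t_8 = 3; t_9 = 7; t_{10} = 4; t_{11} = 2; t_{12} = 12; t_{13} = 13; t_{14} = 8; t_{15} = 16; t_{16} = 10.
The sequence repeats with period 16.
(1185 - 0) mod 16 = 1, so t_{1185} = t_1 = 6.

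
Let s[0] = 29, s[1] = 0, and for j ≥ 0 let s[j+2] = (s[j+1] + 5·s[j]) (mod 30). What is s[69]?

25

Listing terms: s[0] = 29,  s[1] = 0,  s[2] = 25,  s[3] = 25,  s[4] = 0,  s[5] = 5,  s[6] = 5,  s[7] = 0,  s[8] = 25.
Since (s[7], s[8]) = (s[1], s[2]) = (0, 25) (two consecutive terms determine the rest), the sequence is eventually periodic: after a pre-period of length 1 it cycles with period 6.
For j ≥ 1, s[j] depends only on (j - 1) mod 6. (69 - 1) mod 6 = 2, so s[69] = s[3] = 25.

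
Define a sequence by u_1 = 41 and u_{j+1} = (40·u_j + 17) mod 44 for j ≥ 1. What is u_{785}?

Computing terms: u_1 = 41; u_2 = 29; u_3 = 33; u_4 = 17; u_5 = 37; u_6 = 1; u_7 = 13; u_8 = 9; u_9 = 25; u_{10} = 5; u_{11} = 41.
The sequence repeats with period 10.
So u_{785} = u_{1 + ((785-1) mod 10)} = u_5 = 37.

37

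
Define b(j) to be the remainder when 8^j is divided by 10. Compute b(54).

Listing terms: b(0) = 1; b(1) = 8; b(2) = 4; b(3) = 2; b(4) = 6; b(5) = 8.
Since b(5) = b(1) = 8, the sequence is eventually periodic: after a pre-period of length 1 it cycles with period 4.
For j ≥ 1, b(j) depends only on (j - 1) mod 4. (54 - 1) mod 4 = 1, so b(54) = b(2) = 4.

4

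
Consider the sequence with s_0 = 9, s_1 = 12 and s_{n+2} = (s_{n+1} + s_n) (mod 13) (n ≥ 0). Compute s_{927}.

7

s_0 = 9, s_1 = 12, s_2 = 8, s_3 = 7, s_4 = 2, s_5 = 9, s_6 = 11, s_7 = 7, s_8 = 5, s_9 = 12, s_{10} = 4, s_{11} = 3, s_{12} = 7, s_{13} = 10, s_{14} = 4, s_{15} = 1, s_{16} = 5, s_{17} = 6, s_{18} = 11, s_{19} = 4, s_{20} = 2, s_{21} = 6, s_{22} = 8, s_{23} = 1, s_{24} = 9, s_{25} = 10, s_{26} = 6, s_{27} = 3, s_{28} = 9, s_{29} = 12.
Since (s_{28}, s_{29}) = (s_0, s_1) = (9, 12) (two consecutive terms determine the rest), the sequence is periodic with period 28.
So s_{927} = s_{0 + ((927-0) mod 28)} = s_3 = 7.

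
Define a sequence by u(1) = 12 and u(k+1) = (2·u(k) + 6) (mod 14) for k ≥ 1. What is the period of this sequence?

3

Listing terms: u(1) = 12,  u(2) = 2,  u(3) = 10,  u(4) = 12.
Since u(4) = u(1) = 12, the sequence is periodic with period 3.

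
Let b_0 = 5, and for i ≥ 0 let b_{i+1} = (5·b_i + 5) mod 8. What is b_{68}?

b_0 = 5,  b_1 = 6,  b_2 = 3,  b_3 = 4,  b_4 = 1,  b_5 = 2,  b_6 = 7,  b_7 = 0,  b_8 = 5.
Since b_8 = b_0 = 5, the sequence is periodic with period 8.
So b_{68} = b_{0 + ((68-0) mod 8)} = b_4 = 1.

1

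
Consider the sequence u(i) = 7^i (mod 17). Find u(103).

u(1) = 7,  u(2) = 15,  u(3) = 3,  u(4) = 4,  u(5) = 11,  u(6) = 9,  u(7) = 12,  u(8) = 16,  u(9) = 10,  u(10) = 2,  u(11) = 14,  u(12) = 13,  u(13) = 6,  u(14) = 8,  u(15) = 5,  u(16) = 1,  u(17) = 7.
Since u(17) = u(1) = 7, the sequence is periodic with period 16.
(103 - 1) mod 16 = 6, so u(103) = u(7) = 12.

12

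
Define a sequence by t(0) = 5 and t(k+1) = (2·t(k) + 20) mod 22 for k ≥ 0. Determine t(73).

Listing terms: t(0) = 5,  t(1) = 8,  t(2) = 14,  t(3) = 4,  t(4) = 6,  t(5) = 10,  t(6) = 18,  t(7) = 12,  t(8) = 0,  t(9) = 20,  t(10) = 16,  t(11) = 8.
Since t(11) = t(1) = 8, the sequence is eventually periodic: after a pre-period of length 1 it cycles with period 10.
For k ≥ 1, t(k) depends only on (k - 1) mod 10. (73 - 1) mod 10 = 2, so t(73) = t(3) = 4.

4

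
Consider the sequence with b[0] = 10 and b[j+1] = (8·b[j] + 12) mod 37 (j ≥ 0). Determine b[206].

8

We have b[0] = 10, b[1] = 18, b[2] = 8, b[3] = 2, b[4] = 28, b[5] = 14, b[6] = 13, b[7] = 5, b[8] = 15, b[9] = 21, b[10] = 32, b[11] = 9, b[12] = 10.
The sequence repeats with period 12.
So b[206] = b[0 + ((206-0) mod 12)] = b[2] = 8.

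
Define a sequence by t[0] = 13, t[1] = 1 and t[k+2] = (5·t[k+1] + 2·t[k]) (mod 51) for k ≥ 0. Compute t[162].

We have t[0] = 13; t[1] = 1; t[2] = 31; t[3] = 4; t[4] = 31; t[5] = 10; t[6] = 10; t[7] = 19; t[8] = 13; t[9] = 1.
The sequence repeats with period 8.
(162 - 0) mod 8 = 2, so t[162] = t[2] = 31.

31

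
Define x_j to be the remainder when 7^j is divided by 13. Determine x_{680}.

3

Computing terms: x_1 = 7; x_2 = 10; x_3 = 5; x_4 = 9; x_5 = 11; x_6 = 12; x_7 = 6; x_8 = 3; x_9 = 8; x_{10} = 4; x_{11} = 2; x_{12} = 1; x_{13} = 7.
Since x_{13} = x_1 = 7, the sequence is periodic with period 12.
(680 - 1) mod 12 = 7, so x_{680} = x_8 = 3.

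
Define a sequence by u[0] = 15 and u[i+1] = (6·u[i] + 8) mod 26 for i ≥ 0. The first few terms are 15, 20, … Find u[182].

24

Computing terms: u[0] = 15; u[1] = 20; u[2] = 24; u[3] = 22; u[4] = 10; u[5] = 16; u[6] = 0; u[7] = 8; u[8] = 4; u[9] = 6; u[10] = 18; u[11] = 12; u[12] = 2; u[13] = 20.
Since u[13] = u[1] = 20, the sequence is eventually periodic: after a pre-period of length 1 it cycles with period 12.
For i ≥ 1, u[i] depends only on (i - 1) mod 12. (182 - 1) mod 12 = 1, so u[182] = u[2] = 24.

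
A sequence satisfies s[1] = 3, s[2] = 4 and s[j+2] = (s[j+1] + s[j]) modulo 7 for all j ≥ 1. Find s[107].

0

We have s[1] = 3; s[2] = 4; s[3] = 0; s[4] = 4; s[5] = 4; s[6] = 1; s[7] = 5; s[8] = 6; s[9] = 4; s[10] = 3; s[11] = 0; s[12] = 3; s[13] = 3; s[14] = 6; s[15] = 2; s[16] = 1; s[17] = 3; s[18] = 4.
Since (s[17], s[18]) = (s[1], s[2]) = (3, 4) (two consecutive terms determine the rest), the sequence is periodic with period 16.
So s[107] = s[1 + ((107-1) mod 16)] = s[11] = 0.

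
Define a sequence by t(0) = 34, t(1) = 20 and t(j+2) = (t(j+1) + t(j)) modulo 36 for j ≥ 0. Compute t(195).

2

Listing terms: t(0) = 34, t(1) = 20, t(2) = 18, t(3) = 2, t(4) = 20, t(5) = 22, t(6) = 6, t(7) = 28, t(8) = 34, t(9) = 26, t(10) = 24, t(11) = 14, t(12) = 2, t(13) = 16, t(14) = 18, t(15) = 34, t(16) = 16, t(17) = 14, t(18) = 30, t(19) = 8, t(20) = 2, t(21) = 10, t(22) = 12, t(23) = 22, t(24) = 34, t(25) = 20.
The sequence repeats with period 24.
(195 - 0) mod 24 = 3, so t(195) = t(3) = 2.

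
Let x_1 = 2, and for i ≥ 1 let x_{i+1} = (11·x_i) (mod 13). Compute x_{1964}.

4

Listing terms: x_1 = 2,  x_2 = 9,  x_3 = 8,  x_4 = 10,  x_5 = 6,  x_6 = 1,  x_7 = 11,  x_8 = 4,  x_9 = 5,  x_{10} = 3,  x_{11} = 7,  x_{12} = 12,  x_{13} = 2.
Since x_{13} = x_1 = 2, the sequence is periodic with period 12.
So x_{1964} = x_{1 + ((1964-1) mod 12)} = x_8 = 4.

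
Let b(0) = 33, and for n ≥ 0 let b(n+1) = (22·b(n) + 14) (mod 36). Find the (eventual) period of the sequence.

We have b(0) = 33,  b(1) = 20,  b(2) = 22,  b(3) = 30,  b(4) = 26,  b(5) = 10,  b(6) = 18,  b(7) = 14,  b(8) = 34,  b(9) = 6,  b(10) = 2,  b(11) = 22.
Since b(11) = b(2) = 22, the sequence is eventually periodic: after a pre-period of length 2 it cycles with period 9.

9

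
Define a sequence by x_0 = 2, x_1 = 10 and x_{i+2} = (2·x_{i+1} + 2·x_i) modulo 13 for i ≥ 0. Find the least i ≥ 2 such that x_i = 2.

4

x_0 = 2, x_1 = 10, x_2 = 11, x_3 = 3, x_4 = 2, x_5 = 10.
Since (x_4, x_5) = (x_0, x_1) = (2, 10) (two consecutive terms determine the rest), the sequence is periodic with period 4.
The value 2 next appears (with i ≥ 2) at x_4.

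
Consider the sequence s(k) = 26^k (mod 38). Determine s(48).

s(1) = 26, s(2) = 30, s(3) = 20, s(4) = 26.
The sequence repeats with period 3.
(48 - 1) mod 3 = 2, so s(48) = s(3) = 20.

20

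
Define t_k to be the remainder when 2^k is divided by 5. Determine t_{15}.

3

t_1 = 2,  t_2 = 4,  t_3 = 3,  t_4 = 1,  t_5 = 2.
Since t_5 = t_1 = 2, the sequence is periodic with period 4.
So t_{15} = t_{1 + ((15-1) mod 4)} = t_3 = 3.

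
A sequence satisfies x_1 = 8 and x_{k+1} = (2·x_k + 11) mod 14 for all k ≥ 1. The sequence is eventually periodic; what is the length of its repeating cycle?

3

x_1 = 8, x_2 = 13, x_3 = 9, x_4 = 1, x_5 = 13.
Since x_5 = x_2 = 13, the sequence is eventually periodic: after a pre-period of length 1 it cycles with period 3.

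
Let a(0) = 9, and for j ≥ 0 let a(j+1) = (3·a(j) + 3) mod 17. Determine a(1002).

Listing terms: a(0) = 9, a(1) = 13, a(2) = 8, a(3) = 10, a(4) = 16, a(5) = 0, a(6) = 3, a(7) = 12, a(8) = 5, a(9) = 1, a(10) = 6, a(11) = 4, a(12) = 15, a(13) = 14, a(14) = 11, a(15) = 2, a(16) = 9.
The sequence repeats with period 16.
So a(1002) = a(0 + ((1002-0) mod 16)) = a(10) = 6.

6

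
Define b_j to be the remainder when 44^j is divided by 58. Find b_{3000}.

20

b_1 = 44, b_2 = 22, b_3 = 40, b_4 = 20, b_5 = 10, b_6 = 34, b_7 = 46, b_8 = 52, b_9 = 26, b_{10} = 42, b_{11} = 50, b_{12} = 54, b_{13} = 56, b_{14} = 28, b_{15} = 14, b_{16} = 36, b_{17} = 18, b_{18} = 38, b_{19} = 48, b_{20} = 24, b_{21} = 12, b_{22} = 6, b_{23} = 32, b_{24} = 16, b_{25} = 8, b_{26} = 4, b_{27} = 2, b_{28} = 30, b_{29} = 44.
The sequence repeats with period 28.
(3000 - 1) mod 28 = 3, so b_{3000} = b_4 = 20.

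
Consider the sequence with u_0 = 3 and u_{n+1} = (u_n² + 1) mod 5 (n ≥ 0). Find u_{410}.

1

We have u_0 = 3; u_1 = 0; u_2 = 1; u_3 = 2; u_4 = 0.
Since u_4 = u_1 = 0, the sequence is eventually periodic: after a pre-period of length 1 it cycles with period 3.
For n ≥ 1, u_n depends only on (n - 1) mod 3. (410 - 1) mod 3 = 1, so u_{410} = u_2 = 1.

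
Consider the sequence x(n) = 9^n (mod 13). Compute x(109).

9

x(1) = 9, x(2) = 3, x(3) = 1, x(4) = 9.
Since x(4) = x(1) = 9, the sequence is periodic with period 3.
So x(109) = x(1 + ((109-1) mod 3)) = x(1) = 9.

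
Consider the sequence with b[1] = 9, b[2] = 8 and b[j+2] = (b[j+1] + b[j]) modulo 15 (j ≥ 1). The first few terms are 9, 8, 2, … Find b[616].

8

b[1] = 9; b[2] = 8; b[3] = 2; b[4] = 10; b[5] = 12; b[6] = 7; b[7] = 4; b[8] = 11; b[9] = 0; b[10] = 11; b[11] = 11; b[12] = 7; b[13] = 3; b[14] = 10; b[15] = 13; b[16] = 8; b[17] = 6; b[18] = 14; b[19] = 5; b[20] = 4; b[21] = 9; b[22] = 13; b[23] = 7; b[24] = 5; b[25] = 12; b[26] = 2; b[27] = 14; b[28] = 1; b[29] = 0; b[30] = 1; b[31] = 1; b[32] = 2; b[33] = 3; b[34] = 5; b[35] = 8; b[36] = 13; b[37] = 6; b[38] = 4; b[39] = 10; b[40] = 14; b[41] = 9; b[42] = 8.
Since (b[41], b[42]) = (b[1], b[2]) = (9, 8) (two consecutive terms determine the rest), the sequence is periodic with period 40.
So b[616] = b[1 + ((616-1) mod 40)] = b[16] = 8.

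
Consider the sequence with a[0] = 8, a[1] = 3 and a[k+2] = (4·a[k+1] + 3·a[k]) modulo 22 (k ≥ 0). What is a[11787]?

Listing terms: a[0] = 8, a[1] = 3, a[2] = 14, a[3] = 21, a[4] = 16, a[5] = 17, a[6] = 6, a[7] = 9, a[8] = 10, a[9] = 1, a[10] = 12, a[11] = 7, a[12] = 20, a[13] = 13, a[14] = 2, a[15] = 3, a[16] = 18, a[17] = 15, a[18] = 4, a[19] = 17, a[20] = 14, a[21] = 19, a[22] = 8, a[23] = 1, a[24] = 6, a[25] = 5, a[26] = 16, a[27] = 13, a[28] = 12, a[29] = 21, a[30] = 10, a[31] = 15, a[32] = 2, a[33] = 9, a[34] = 20, a[35] = 19, a[36] = 4, a[37] = 7, a[38] = 18, a[39] = 5, a[40] = 8, a[41] = 3.
The sequence repeats with period 40.
(11787 - 0) mod 40 = 27, so a[11787] = a[27] = 13.

13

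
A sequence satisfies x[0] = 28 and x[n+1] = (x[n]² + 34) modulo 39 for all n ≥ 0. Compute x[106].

38

Listing terms: x[0] = 28; x[1] = 38; x[2] = 35; x[3] = 11; x[4] = 38.
Since x[4] = x[1] = 38, the sequence is eventually periodic: after a pre-period of length 1 it cycles with period 3.
For n ≥ 1, x[n] depends only on (n - 1) mod 3. (106 - 1) mod 3 = 0, so x[106] = x[1] = 38.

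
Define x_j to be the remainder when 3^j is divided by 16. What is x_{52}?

1

x_0 = 1, x_1 = 3, x_2 = 9, x_3 = 11, x_4 = 1.
The sequence repeats with period 4.
So x_{52} = x_{0 + ((52-0) mod 4)} = x_0 = 1.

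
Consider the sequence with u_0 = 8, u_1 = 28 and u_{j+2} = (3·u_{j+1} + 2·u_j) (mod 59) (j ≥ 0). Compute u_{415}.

43

We have u_0 = 8, u_1 = 28, u_2 = 41, u_3 = 2, u_4 = 29, u_5 = 32, u_6 = 36, u_7 = 54, u_8 = 57, u_9 = 43, u_{10} = 7, u_{11} = 48, u_{12} = 40, u_{13} = 39, u_{14} = 20, u_{15} = 20, u_{16} = 41, u_{17} = 45, u_{18} = 40, u_{19} = 33, u_{20} = 2, u_{21} = 13, u_{22} = 43, u_{23} = 37, u_{24} = 20, u_{25} = 16, u_{26} = 29, u_{27} = 1, u_{28} = 2, u_{29} = 8, u_{30} = 28.
The sequence repeats with period 29.
(415 - 0) mod 29 = 9, so u_{415} = u_9 = 43.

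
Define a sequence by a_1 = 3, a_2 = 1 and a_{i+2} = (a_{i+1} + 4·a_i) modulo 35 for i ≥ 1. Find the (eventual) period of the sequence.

We have a_1 = 3, a_2 = 1, a_3 = 13, a_4 = 17, a_5 = 34, a_6 = 32, a_7 = 28, a_8 = 16, a_9 = 23, a_{10} = 17, a_{11} = 4, a_{12} = 2, a_{13} = 18, a_{14} = 26, a_{15} = 28, a_{16} = 27, a_{17} = 34, a_{18} = 2, a_{19} = 33, a_{20} = 6, a_{21} = 33, a_{22} = 22, a_{23} = 14, a_{24} = 32, a_{25} = 18, a_{26} = 6, a_{27} = 8, a_{28} = 32, a_{29} = 29, a_{30} = 17, a_{31} = 28, a_{32} = 26, a_{33} = 33, a_{34} = 32, a_{35} = 24, a_{36} = 12, a_{37} = 3, a_{38} = 16, a_{39} = 28, a_{40} = 22, a_{41} = 29, a_{42} = 12, a_{43} = 23, a_{44} = 1, a_{45} = 23, a_{46} = 27, a_{47} = 14, a_{48} = 17, a_{49} = 3, a_{50} = 1.
Since (a_{49}, a_{50}) = (a_1, a_2) = (3, 1) (two consecutive terms determine the rest), the sequence is periodic with period 48.

48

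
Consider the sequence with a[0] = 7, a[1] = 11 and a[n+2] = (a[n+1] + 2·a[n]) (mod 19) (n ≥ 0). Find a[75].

Listing terms: a[0] = 7, a[1] = 11, a[2] = 6, a[3] = 9, a[4] = 2, a[5] = 1, a[6] = 5, a[7] = 7, a[8] = 17, a[9] = 12, a[10] = 8, a[11] = 13, a[12] = 10, a[13] = 17, a[14] = 18, a[15] = 14, a[16] = 12, a[17] = 2, a[18] = 7, a[19] = 11.
The sequence repeats with period 18.
So a[75] = a[0 + ((75-0) mod 18)] = a[3] = 9.

9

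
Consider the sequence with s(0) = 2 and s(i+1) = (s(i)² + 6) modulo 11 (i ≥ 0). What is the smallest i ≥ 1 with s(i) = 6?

Computing terms: s(0) = 2, s(1) = 10, s(2) = 7, s(3) = 0, s(4) = 6, s(5) = 9, s(6) = 10.
Since s(6) = s(1) = 10, the sequence is eventually periodic: after a pre-period of length 1 it cycles with period 5.
The value 6 first appears (with i ≥ 1) at s(4).

4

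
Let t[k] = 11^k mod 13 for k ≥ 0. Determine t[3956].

9

Computing terms: t[0] = 1; t[1] = 11; t[2] = 4; t[3] = 5; t[4] = 3; t[5] = 7; t[6] = 12; t[7] = 2; t[8] = 9; t[9] = 8; t[10] = 10; t[11] = 6; t[12] = 1.
Since t[12] = t[0] = 1, the sequence is periodic with period 12.
(3956 - 0) mod 12 = 8, so t[3956] = t[8] = 9.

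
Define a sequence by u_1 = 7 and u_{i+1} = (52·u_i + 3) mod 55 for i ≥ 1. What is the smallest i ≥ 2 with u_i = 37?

2

Computing terms: u_1 = 7; u_2 = 37; u_3 = 2; u_4 = 52; u_5 = 12; u_6 = 22; u_7 = 47; u_8 = 27; u_9 = 32; u_{10} = 17; u_{11} = 7.
The sequence repeats with period 10.
The value 37 first appears (with i ≥ 2) at u_2.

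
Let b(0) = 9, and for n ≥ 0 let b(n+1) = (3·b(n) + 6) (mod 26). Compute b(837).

9

b(0) = 9, b(1) = 7, b(2) = 1, b(3) = 9.
The sequence repeats with period 3.
So b(837) = b(0 + ((837-0) mod 3)) = b(0) = 9.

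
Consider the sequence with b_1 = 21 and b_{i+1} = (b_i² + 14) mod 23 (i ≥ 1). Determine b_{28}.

17

Computing terms: b_1 = 21; b_2 = 18; b_3 = 16; b_4 = 17; b_5 = 4; b_6 = 7; b_7 = 17.
Since b_7 = b_4 = 17, the sequence is eventually periodic: after a pre-period of length 3 it cycles with period 3.
For i ≥ 4, b_i depends only on (i - 4) mod 3. (28 - 4) mod 3 = 0, so b_{28} = b_4 = 17.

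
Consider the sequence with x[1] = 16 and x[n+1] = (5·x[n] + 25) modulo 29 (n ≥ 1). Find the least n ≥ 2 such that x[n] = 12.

x[1] = 16; x[2] = 18; x[3] = 28; x[4] = 20; x[5] = 9; x[6] = 12; x[7] = 27; x[8] = 15; x[9] = 13; x[10] = 3; x[11] = 11; x[12] = 22; x[13] = 19; x[14] = 4; x[15] = 16.
The sequence repeats with period 14.
The value 12 first appears (with n ≥ 2) at x[6].

6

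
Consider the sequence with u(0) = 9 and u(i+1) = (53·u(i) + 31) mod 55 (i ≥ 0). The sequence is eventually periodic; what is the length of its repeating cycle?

20

We have u(0) = 9, u(1) = 13, u(2) = 5, u(3) = 21, u(4) = 44, u(5) = 53, u(6) = 35, u(7) = 16, u(8) = 54, u(9) = 33, u(10) = 20, u(11) = 46, u(12) = 49, u(13) = 43, u(14) = 0, u(15) = 31, u(16) = 24, u(17) = 38, u(18) = 10, u(19) = 11, u(20) = 9.
Since u(20) = u(0) = 9, the sequence is periodic with period 20.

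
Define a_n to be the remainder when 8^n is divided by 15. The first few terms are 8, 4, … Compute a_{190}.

a_1 = 8; a_2 = 4; a_3 = 2; a_4 = 1; a_5 = 8.
The sequence repeats with period 4.
(190 - 1) mod 4 = 1, so a_{190} = a_2 = 4.

4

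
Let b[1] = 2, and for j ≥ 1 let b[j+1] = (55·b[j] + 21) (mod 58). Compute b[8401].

Computing terms: b[1] = 2, b[2] = 15, b[3] = 34, b[4] = 35, b[5] = 32, b[6] = 41, b[7] = 14, b[8] = 37, b[9] = 26, b[10] = 1, b[11] = 18, b[12] = 25, b[13] = 4, b[14] = 9, b[15] = 52, b[16] = 39, b[17] = 20, b[18] = 19, b[19] = 22, b[20] = 13, b[21] = 40, b[22] = 17, b[23] = 28, b[24] = 53, b[25] = 36, b[26] = 29, b[27] = 50, b[28] = 45, b[29] = 2.
Since b[29] = b[1] = 2, the sequence is periodic with period 28.
(8401 - 1) mod 28 = 0, so b[8401] = b[1] = 2.

2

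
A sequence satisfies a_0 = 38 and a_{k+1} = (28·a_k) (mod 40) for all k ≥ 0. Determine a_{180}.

8

a_0 = 38; a_1 = 24; a_2 = 32; a_3 = 16; a_4 = 8; a_5 = 24.
Since a_5 = a_1 = 24, the sequence is eventually periodic: after a pre-period of length 1 it cycles with period 4.
For k ≥ 1, a_k depends only on (k - 1) mod 4. (180 - 1) mod 4 = 3, so a_{180} = a_4 = 8.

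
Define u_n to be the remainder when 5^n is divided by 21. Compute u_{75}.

Computing terms: u_1 = 5, u_2 = 4, u_3 = 20, u_4 = 16, u_5 = 17, u_6 = 1, u_7 = 5.
Since u_7 = u_1 = 5, the sequence is periodic with period 6.
So u_{75} = u_{1 + ((75-1) mod 6)} = u_3 = 20.

20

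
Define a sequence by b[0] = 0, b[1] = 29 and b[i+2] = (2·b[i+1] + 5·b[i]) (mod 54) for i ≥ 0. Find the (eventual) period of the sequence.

18

Computing terms: b[0] = 0, b[1] = 29, b[2] = 4, b[3] = 45, b[4] = 2, b[5] = 13, b[6] = 36, b[7] = 29, b[8] = 22, b[9] = 27, b[10] = 2, b[11] = 31, b[12] = 18, b[13] = 29, b[14] = 40, b[15] = 9, b[16] = 2, b[17] = 49, b[18] = 0, b[19] = 29.
Since (b[18], b[19]) = (b[0], b[1]) = (0, 29) (two consecutive terms determine the rest), the sequence is periodic with period 18.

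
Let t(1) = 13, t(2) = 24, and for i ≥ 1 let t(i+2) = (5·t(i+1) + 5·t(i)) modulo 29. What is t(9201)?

18

We have t(1) = 13; t(2) = 24; t(3) = 11; t(4) = 1; t(5) = 2; t(6) = 15; t(7) = 27; t(8) = 7; t(9) = 25; t(10) = 15; t(11) = 26; t(12) = 2; t(13) = 24; t(14) = 14; t(15) = 16; t(16) = 5; t(17) = 18; t(18) = 28; t(19) = 27; t(20) = 14; t(21) = 2; t(22) = 22; t(23) = 4; t(24) = 14; t(25) = 3; t(26) = 27; t(27) = 5; t(28) = 15; t(29) = 13; t(30) = 24.
Since (t(29), t(30)) = (t(1), t(2)) = (13, 24) (two consecutive terms determine the rest), the sequence is periodic with period 28.
So t(9201) = t(1 + ((9201-1) mod 28)) = t(17) = 18.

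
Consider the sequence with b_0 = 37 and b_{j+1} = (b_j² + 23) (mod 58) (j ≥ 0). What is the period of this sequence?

14

Listing terms: b_0 = 37, b_1 = 0, b_2 = 23, b_3 = 30, b_4 = 53, b_5 = 48, b_6 = 7, b_7 = 14, b_8 = 45, b_9 = 18, b_{10} = 57, b_{11} = 24, b_{12} = 19, b_{13} = 36, b_{14} = 43, b_{15} = 16, b_{16} = 47, b_{17} = 28, b_{18} = 53.
Since b_{18} = b_4 = 53, the sequence is eventually periodic: after a pre-period of length 4 it cycles with period 14.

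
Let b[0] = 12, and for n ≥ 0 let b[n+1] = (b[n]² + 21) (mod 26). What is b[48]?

12

Listing terms: b[0] = 12,  b[1] = 9,  b[2] = 24,  b[3] = 25,  b[4] = 22,  b[5] = 11,  b[6] = 12.
The sequence repeats with period 6.
So b[48] = b[0 + ((48-0) mod 6)] = b[0] = 12.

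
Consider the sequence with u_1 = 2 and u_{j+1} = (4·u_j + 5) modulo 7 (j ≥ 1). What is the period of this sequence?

3

u_1 = 2,  u_2 = 6,  u_3 = 1,  u_4 = 2.
Since u_4 = u_1 = 2, the sequence is periodic with period 3.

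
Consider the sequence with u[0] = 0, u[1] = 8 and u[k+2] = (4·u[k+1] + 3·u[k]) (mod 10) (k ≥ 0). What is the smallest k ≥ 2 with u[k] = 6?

Computing terms: u[0] = 0, u[1] = 8, u[2] = 2, u[3] = 2, u[4] = 4, u[5] = 2, u[6] = 0, u[7] = 6, u[8] = 4, u[9] = 4, u[10] = 8, u[11] = 4, u[12] = 0, u[13] = 2, u[14] = 8, u[15] = 8, u[16] = 6, u[17] = 8, u[18] = 0, u[19] = 4, u[20] = 6, u[21] = 6, u[22] = 2, u[23] = 6, u[24] = 0, u[25] = 8.
Since (u[24], u[25]) = (u[0], u[1]) = (0, 8) (two consecutive terms determine the rest), the sequence is periodic with period 24.
The value 6 first appears (with k ≥ 2) at u[7].

7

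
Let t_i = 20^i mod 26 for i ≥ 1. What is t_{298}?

4

Listing terms: t_1 = 20, t_2 = 10, t_3 = 18, t_4 = 22, t_5 = 24, t_6 = 12, t_7 = 6, t_8 = 16, t_9 = 8, t_{10} = 4, t_{11} = 2, t_{12} = 14, t_{13} = 20.
Since t_{13} = t_1 = 20, the sequence is periodic with period 12.
So t_{298} = t_{1 + ((298-1) mod 12)} = t_{10} = 4.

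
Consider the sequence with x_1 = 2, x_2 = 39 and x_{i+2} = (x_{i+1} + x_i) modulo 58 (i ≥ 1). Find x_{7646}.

x_1 = 2,  x_2 = 39,  x_3 = 41,  x_4 = 22,  x_5 = 5,  x_6 = 27,  x_7 = 32,  x_8 = 1,  x_9 = 33,  x_{10} = 34,  x_{11} = 9,  x_{12} = 43,  x_{13} = 52,  x_{14} = 37,  x_{15} = 31,  x_{16} = 10,  x_{17} = 41,  x_{18} = 51,  x_{19} = 34,  x_{20} = 27,  x_{21} = 3,  x_{22} = 30,  x_{23} = 33,  x_{24} = 5,  x_{25} = 38,  x_{26} = 43,  x_{27} = 23,  x_{28} = 8,  x_{29} = 31,  x_{30} = 39,  x_{31} = 12,  x_{32} = 51,  x_{33} = 5,  x_{34} = 56,  x_{35} = 3,  x_{36} = 1,  x_{37} = 4,  x_{38} = 5,  x_{39} = 9,  x_{40} = 14,  x_{41} = 23,  x_{42} = 37,  x_{43} = 2,  x_{44} = 39.
Since (x_{43}, x_{44}) = (x_1, x_2) = (2, 39) (two consecutive terms determine the rest), the sequence is periodic with period 42.
(7646 - 1) mod 42 = 1, so x_{7646} = x_2 = 39.

39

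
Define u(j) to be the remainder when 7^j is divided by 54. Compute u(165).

Computing terms: u(1) = 7,  u(2) = 49,  u(3) = 19,  u(4) = 25,  u(5) = 13,  u(6) = 37,  u(7) = 43,  u(8) = 31,  u(9) = 1,  u(10) = 7.
The sequence repeats with period 9.
(165 - 1) mod 9 = 2, so u(165) = u(3) = 19.

19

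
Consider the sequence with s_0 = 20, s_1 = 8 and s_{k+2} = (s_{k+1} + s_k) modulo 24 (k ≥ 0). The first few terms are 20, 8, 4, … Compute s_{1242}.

4

We have s_0 = 20; s_1 = 8; s_2 = 4; s_3 = 12; s_4 = 16; s_5 = 4; s_6 = 20; s_7 = 0; s_8 = 20; s_9 = 20; s_{10} = 16; s_{11} = 12; s_{12} = 4; s_{13} = 16; s_{14} = 20; s_{15} = 12; s_{16} = 8; s_{17} = 20; s_{18} = 4; s_{19} = 0; s_{20} = 4; s_{21} = 4; s_{22} = 8; s_{23} = 12; s_{24} = 20; s_{25} = 8.
The sequence repeats with period 24.
So s_{1242} = s_{0 + ((1242-0) mod 24)} = s_{18} = 4.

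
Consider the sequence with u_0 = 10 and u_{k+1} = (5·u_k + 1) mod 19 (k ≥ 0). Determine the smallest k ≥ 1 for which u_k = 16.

u_0 = 10,  u_1 = 13,  u_2 = 9,  u_3 = 8,  u_4 = 3,  u_5 = 16,  u_6 = 5,  u_7 = 7,  u_8 = 17,  u_9 = 10.
The sequence repeats with period 9.
The value 16 first appears (with k ≥ 1) at u_5.

5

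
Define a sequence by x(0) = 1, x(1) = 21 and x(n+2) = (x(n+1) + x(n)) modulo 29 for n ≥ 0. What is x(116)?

7

Listing terms: x(0) = 1,  x(1) = 21,  x(2) = 22,  x(3) = 14,  x(4) = 7,  x(5) = 21,  x(6) = 28,  x(7) = 20,  x(8) = 19,  x(9) = 10,  x(10) = 0,  x(11) = 10,  x(12) = 10,  x(13) = 20,  x(14) = 1,  x(15) = 21.
Since (x(14), x(15)) = (x(0), x(1)) = (1, 21) (two consecutive terms determine the rest), the sequence is periodic with period 14.
So x(116) = x(0 + ((116-0) mod 14)) = x(4) = 7.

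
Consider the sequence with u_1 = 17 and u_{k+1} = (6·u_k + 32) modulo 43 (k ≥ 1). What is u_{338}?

u_1 = 17; u_2 = 5; u_3 = 19; u_4 = 17.
The sequence repeats with period 3.
So u_{338} = u_{1 + ((338-1) mod 3)} = u_2 = 5.

5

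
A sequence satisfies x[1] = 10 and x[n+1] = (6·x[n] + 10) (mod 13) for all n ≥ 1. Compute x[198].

We have x[1] = 10; x[2] = 5; x[3] = 1; x[4] = 3; x[5] = 2; x[6] = 9; x[7] = 12; x[8] = 4; x[9] = 8; x[10] = 6; x[11] = 7; x[12] = 0; x[13] = 10.
Since x[13] = x[1] = 10, the sequence is periodic with period 12.
So x[198] = x[1 + ((198-1) mod 12)] = x[6] = 9.

9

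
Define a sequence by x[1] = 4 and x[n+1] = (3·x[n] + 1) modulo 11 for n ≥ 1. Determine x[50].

x[1] = 4, x[2] = 2, x[3] = 7, x[4] = 0, x[5] = 1, x[6] = 4.
Since x[6] = x[1] = 4, the sequence is periodic with period 5.
(50 - 1) mod 5 = 4, so x[50] = x[5] = 1.

1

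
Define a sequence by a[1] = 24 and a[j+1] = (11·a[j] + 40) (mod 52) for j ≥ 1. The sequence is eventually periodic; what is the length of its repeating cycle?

We have a[1] = 24,  a[2] = 44,  a[3] = 4,  a[4] = 32,  a[5] = 28,  a[6] = 36,  a[7] = 20,  a[8] = 0,  a[9] = 40,  a[10] = 12,  a[11] = 16,  a[12] = 8,  a[13] = 24.
The sequence repeats with period 12.

12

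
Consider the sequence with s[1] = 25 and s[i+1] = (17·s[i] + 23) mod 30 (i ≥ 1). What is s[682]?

s[1] = 25; s[2] = 28; s[3] = 19; s[4] = 16; s[5] = 25.
The sequence repeats with period 4.
So s[682] = s[1 + ((682-1) mod 4)] = s[2] = 28.

28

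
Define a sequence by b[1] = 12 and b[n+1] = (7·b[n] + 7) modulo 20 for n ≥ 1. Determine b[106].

Computing terms: b[1] = 12, b[2] = 11, b[3] = 4, b[4] = 15, b[5] = 12.
The sequence repeats with period 4.
So b[106] = b[1 + ((106-1) mod 4)] = b[2] = 11.

11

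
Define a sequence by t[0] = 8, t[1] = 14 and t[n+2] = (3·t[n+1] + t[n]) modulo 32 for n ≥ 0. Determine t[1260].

Computing terms: t[0] = 8; t[1] = 14; t[2] = 18; t[3] = 4; t[4] = 30; t[5] = 30; t[6] = 24; t[7] = 6; t[8] = 10; t[9] = 4; t[10] = 22; t[11] = 6; t[12] = 8; t[13] = 30; t[14] = 2; t[15] = 4; t[16] = 14; t[17] = 14; t[18] = 24; t[19] = 22; t[20] = 26; t[21] = 4; t[22] = 6; t[23] = 22; t[24] = 8; t[25] = 14.
Since (t[24], t[25]) = (t[0], t[1]) = (8, 14) (two consecutive terms determine the rest), the sequence is periodic with period 24.
So t[1260] = t[0 + ((1260-0) mod 24)] = t[12] = 8.

8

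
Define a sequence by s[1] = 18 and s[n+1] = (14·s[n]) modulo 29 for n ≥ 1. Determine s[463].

Computing terms: s[1] = 18,  s[2] = 20,  s[3] = 19,  s[4] = 5,  s[5] = 12,  s[6] = 23,  s[7] = 3,  s[8] = 13,  s[9] = 8,  s[10] = 25,  s[11] = 2,  s[12] = 28,  s[13] = 15,  s[14] = 7,  s[15] = 11,  s[16] = 9,  s[17] = 10,  s[18] = 24,  s[19] = 17,  s[20] = 6,  s[21] = 26,  s[22] = 16,  s[23] = 21,  s[24] = 4,  s[25] = 27,  s[26] = 1,  s[27] = 14,  s[28] = 22,  s[29] = 18.
The sequence repeats with period 28.
(463 - 1) mod 28 = 14, so s[463] = s[15] = 11.

11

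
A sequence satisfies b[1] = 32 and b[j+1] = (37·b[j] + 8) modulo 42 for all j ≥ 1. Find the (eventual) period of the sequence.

3

Computing terms: b[1] = 32, b[2] = 16, b[3] = 12, b[4] = 32.
Since b[4] = b[1] = 32, the sequence is periodic with period 3.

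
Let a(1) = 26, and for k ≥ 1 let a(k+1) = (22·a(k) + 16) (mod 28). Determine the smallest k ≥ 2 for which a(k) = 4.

Computing terms: a(1) = 26,  a(2) = 0,  a(3) = 16,  a(4) = 4,  a(5) = 20,  a(6) = 8,  a(7) = 24,  a(8) = 12,  a(9) = 0.
Since a(9) = a(2) = 0, the sequence is eventually periodic: after a pre-period of length 1 it cycles with period 7.
The value 4 first appears (with k ≥ 2) at a(4).

4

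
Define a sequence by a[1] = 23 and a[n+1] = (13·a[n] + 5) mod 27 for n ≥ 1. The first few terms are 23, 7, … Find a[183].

Computing terms: a[1] = 23,  a[2] = 7,  a[3] = 15,  a[4] = 11,  a[5] = 13,  a[6] = 12,  a[7] = 26,  a[8] = 19,  a[9] = 9,  a[10] = 14,  a[11] = 25,  a[12] = 6,  a[13] = 2,  a[14] = 4,  a[15] = 3,  a[16] = 17,  a[17] = 10,  a[18] = 0,  a[19] = 5,  a[20] = 16,  a[21] = 24,  a[22] = 20,  a[23] = 22,  a[24] = 21,  a[25] = 8,  a[26] = 1,  a[27] = 18,  a[28] = 23.
The sequence repeats with period 27.
So a[183] = a[1 + ((183-1) mod 27)] = a[21] = 24.

24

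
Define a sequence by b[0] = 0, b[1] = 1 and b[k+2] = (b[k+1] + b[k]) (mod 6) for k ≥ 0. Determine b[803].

5

b[0] = 0, b[1] = 1, b[2] = 1, b[3] = 2, b[4] = 3, b[5] = 5, b[6] = 2, b[7] = 1, b[8] = 3, b[9] = 4, b[10] = 1, b[11] = 5, b[12] = 0, b[13] = 5, b[14] = 5, b[15] = 4, b[16] = 3, b[17] = 1, b[18] = 4, b[19] = 5, b[20] = 3, b[21] = 2, b[22] = 5, b[23] = 1, b[24] = 0, b[25] = 1.
The sequence repeats with period 24.
(803 - 0) mod 24 = 11, so b[803] = b[11] = 5.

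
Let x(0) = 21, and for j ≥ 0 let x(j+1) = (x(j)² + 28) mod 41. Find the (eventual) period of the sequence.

Computing terms: x(0) = 21; x(1) = 18; x(2) = 24; x(3) = 30; x(4) = 26; x(5) = 7; x(6) = 36; x(7) = 12; x(8) = 8; x(9) = 10; x(10) = 5; x(11) = 12.
Since x(11) = x(7) = 12, the sequence is eventually periodic: after a pre-period of length 7 it cycles with period 4.

4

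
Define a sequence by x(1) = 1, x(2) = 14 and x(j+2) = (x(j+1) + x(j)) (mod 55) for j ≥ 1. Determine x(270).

Computing terms: x(1) = 1,  x(2) = 14,  x(3) = 15,  x(4) = 29,  x(5) = 44,  x(6) = 18,  x(7) = 7,  x(8) = 25,  x(9) = 32,  x(10) = 2,  x(11) = 34,  x(12) = 36,  x(13) = 15,  x(14) = 51,  x(15) = 11,  x(16) = 7,  x(17) = 18,  x(18) = 25,  x(19) = 43,  x(20) = 13,  x(21) = 1,  x(22) = 14.
The sequence repeats with period 20.
(270 - 1) mod 20 = 9, so x(270) = x(10) = 2.

2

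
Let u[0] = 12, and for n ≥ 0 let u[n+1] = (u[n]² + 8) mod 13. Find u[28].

9

We have u[0] = 12,  u[1] = 9,  u[2] = 11,  u[3] = 12.
Since u[3] = u[0] = 12, the sequence is periodic with period 3.
So u[28] = u[0 + ((28-0) mod 3)] = u[1] = 9.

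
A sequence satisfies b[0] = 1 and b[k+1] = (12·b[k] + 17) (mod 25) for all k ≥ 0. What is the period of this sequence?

20

b[0] = 1; b[1] = 4; b[2] = 15; b[3] = 22; b[4] = 6; b[5] = 14; b[6] = 10; b[7] = 12; b[8] = 11; b[9] = 24; b[10] = 5; b[11] = 2; b[12] = 16; b[13] = 9; b[14] = 0; b[15] = 17; b[16] = 21; b[17] = 19; b[18] = 20; b[19] = 7; b[20] = 1.
Since b[20] = b[0] = 1, the sequence is periodic with period 20.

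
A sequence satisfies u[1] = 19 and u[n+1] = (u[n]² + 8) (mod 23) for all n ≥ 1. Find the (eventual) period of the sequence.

u[1] = 19,  u[2] = 1,  u[3] = 9,  u[4] = 20,  u[5] = 17,  u[6] = 21,  u[7] = 12,  u[8] = 14,  u[9] = 20.
Since u[9] = u[4] = 20, the sequence is eventually periodic: after a pre-period of length 3 it cycles with period 5.

5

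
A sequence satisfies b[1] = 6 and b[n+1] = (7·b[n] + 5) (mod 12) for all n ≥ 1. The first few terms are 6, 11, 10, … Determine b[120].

7

b[1] = 6,  b[2] = 11,  b[3] = 10,  b[4] = 3,  b[5] = 2,  b[6] = 7,  b[7] = 6.
The sequence repeats with period 6.
(120 - 1) mod 6 = 5, so b[120] = b[6] = 7.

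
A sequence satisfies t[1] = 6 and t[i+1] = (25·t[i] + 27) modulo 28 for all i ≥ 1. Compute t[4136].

Computing terms: t[1] = 6, t[2] = 9, t[3] = 0, t[4] = 27, t[5] = 2, t[6] = 21, t[7] = 20, t[8] = 23, t[9] = 14, t[10] = 13, t[11] = 16, t[12] = 7, t[13] = 6.
Since t[13] = t[1] = 6, the sequence is periodic with period 12.
So t[4136] = t[1 + ((4136-1) mod 12)] = t[8] = 23.

23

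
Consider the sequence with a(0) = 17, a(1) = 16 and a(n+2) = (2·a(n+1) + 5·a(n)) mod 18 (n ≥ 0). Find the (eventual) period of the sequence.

We have a(0) = 17, a(1) = 16, a(2) = 9, a(3) = 8, a(4) = 7, a(5) = 0, a(6) = 17, a(7) = 16.
The sequence repeats with period 6.

6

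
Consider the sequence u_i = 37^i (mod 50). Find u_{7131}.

13

We have u_0 = 1; u_1 = 37; u_2 = 19; u_3 = 3; u_4 = 11; u_5 = 7; u_6 = 9; u_7 = 33; u_8 = 21; u_9 = 27; u_{10} = 49; u_{11} = 13; u_{12} = 31; u_{13} = 47; u_{14} = 39; u_{15} = 43; u_{16} = 41; u_{17} = 17; u_{18} = 29; u_{19} = 23; u_{20} = 1.
The sequence repeats with period 20.
(7131 - 0) mod 20 = 11, so u_{7131} = u_{11} = 13.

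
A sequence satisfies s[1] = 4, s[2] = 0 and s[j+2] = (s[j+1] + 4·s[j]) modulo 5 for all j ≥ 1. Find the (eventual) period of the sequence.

6

s[1] = 4,  s[2] = 0,  s[3] = 1,  s[4] = 1,  s[5] = 0,  s[6] = 4,  s[7] = 4,  s[8] = 0.
The sequence repeats with period 6.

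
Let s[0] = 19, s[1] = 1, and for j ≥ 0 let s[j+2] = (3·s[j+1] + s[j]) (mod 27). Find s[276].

1

We have s[0] = 19; s[1] = 1; s[2] = 22; s[3] = 13; s[4] = 7; s[5] = 7; s[6] = 1; s[7] = 10; s[8] = 4; s[9] = 22; s[10] = 16; s[11] = 16; s[12] = 10; s[13] = 19; s[14] = 13; s[15] = 4; s[16] = 25; s[17] = 25; s[18] = 19; s[19] = 1.
The sequence repeats with period 18.
(276 - 0) mod 18 = 6, so s[276] = s[6] = 1.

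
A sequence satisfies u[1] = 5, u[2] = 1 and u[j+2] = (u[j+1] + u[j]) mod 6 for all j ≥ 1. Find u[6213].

4

We have u[1] = 5, u[2] = 1, u[3] = 0, u[4] = 1, u[5] = 1, u[6] = 2, u[7] = 3, u[8] = 5, u[9] = 2, u[10] = 1, u[11] = 3, u[12] = 4, u[13] = 1, u[14] = 5, u[15] = 0, u[16] = 5, u[17] = 5, u[18] = 4, u[19] = 3, u[20] = 1, u[21] = 4, u[22] = 5, u[23] = 3, u[24] = 2, u[25] = 5, u[26] = 1.
Since (u[25], u[26]) = (u[1], u[2]) = (5, 1) (two consecutive terms determine the rest), the sequence is periodic with period 24.
(6213 - 1) mod 24 = 20, so u[6213] = u[21] = 4.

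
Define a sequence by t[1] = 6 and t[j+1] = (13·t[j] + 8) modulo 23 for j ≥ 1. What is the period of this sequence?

Computing terms: t[1] = 6; t[2] = 17; t[3] = 22; t[4] = 18; t[5] = 12; t[6] = 3; t[7] = 1; t[8] = 21; t[9] = 5; t[10] = 4; t[11] = 14; t[12] = 6.
Since t[12] = t[1] = 6, the sequence is periodic with period 11.

11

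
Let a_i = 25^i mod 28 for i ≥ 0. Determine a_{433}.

Listing terms: a_0 = 1,  a_1 = 25,  a_2 = 9,  a_3 = 1.
The sequence repeats with period 3.
(433 - 0) mod 3 = 1, so a_{433} = a_1 = 25.

25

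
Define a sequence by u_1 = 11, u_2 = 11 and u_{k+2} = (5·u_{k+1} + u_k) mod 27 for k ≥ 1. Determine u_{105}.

Listing terms: u_1 = 11; u_2 = 11; u_3 = 12; u_4 = 17; u_5 = 16; u_6 = 16; u_7 = 15; u_8 = 10; u_9 = 11; u_{10} = 11.
Since (u_9, u_{10}) = (u_1, u_2) = (11, 11) (two consecutive terms determine the rest), the sequence is periodic with period 8.
(105 - 1) mod 8 = 0, so u_{105} = u_1 = 11.

11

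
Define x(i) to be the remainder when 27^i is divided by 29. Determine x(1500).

25

x(1) = 27, x(2) = 4, x(3) = 21, x(4) = 16, x(5) = 26, x(6) = 6, x(7) = 17, x(8) = 24, x(9) = 10, x(10) = 9, x(11) = 11, x(12) = 7, x(13) = 15, x(14) = 28, x(15) = 2, x(16) = 25, x(17) = 8, x(18) = 13, x(19) = 3, x(20) = 23, x(21) = 12, x(22) = 5, x(23) = 19, x(24) = 20, x(25) = 18, x(26) = 22, x(27) = 14, x(28) = 1, x(29) = 27.
The sequence repeats with period 28.
So x(1500) = x(1 + ((1500-1) mod 28)) = x(16) = 25.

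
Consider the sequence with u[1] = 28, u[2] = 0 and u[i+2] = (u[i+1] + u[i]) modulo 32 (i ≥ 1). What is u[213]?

Listing terms: u[1] = 28; u[2] = 0; u[3] = 28; u[4] = 28; u[5] = 24; u[6] = 20; u[7] = 12; u[8] = 0; u[9] = 12; u[10] = 12; u[11] = 24; u[12] = 4; u[13] = 28; u[14] = 0.
The sequence repeats with period 12.
So u[213] = u[1 + ((213-1) mod 12)] = u[9] = 12.

12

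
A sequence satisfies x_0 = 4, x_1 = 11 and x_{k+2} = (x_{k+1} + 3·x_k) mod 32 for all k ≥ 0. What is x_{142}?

Computing terms: x_0 = 4, x_1 = 11, x_2 = 23, x_3 = 24, x_4 = 29, x_5 = 5, x_6 = 28, x_7 = 11, x_8 = 31, x_9 = 0, x_{10} = 29, x_{11} = 29, x_{12} = 20, x_{13} = 11, x_{14} = 7, x_{15} = 8, x_{16} = 29, x_{17} = 21, x_{18} = 12, x_{19} = 11, x_{20} = 15, x_{21} = 16, x_{22} = 29, x_{23} = 13, x_{24} = 4, x_{25} = 11.
The sequence repeats with period 24.
So x_{142} = x_{0 + ((142-0) mod 24)} = x_{22} = 29.

29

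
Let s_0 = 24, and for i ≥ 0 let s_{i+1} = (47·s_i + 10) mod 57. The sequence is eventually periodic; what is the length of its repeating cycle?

18

Computing terms: s_0 = 24,  s_1 = 55,  s_2 = 30,  s_3 = 52,  s_4 = 3,  s_5 = 37,  s_6 = 39,  s_7 = 19,  s_8 = 48,  s_9 = 43,  s_{10} = 36,  s_{11} = 49,  s_{12} = 33,  s_{13} = 22,  s_{14} = 18,  s_{15} = 1,  s_{16} = 0,  s_{17} = 10,  s_{18} = 24.
Since s_{18} = s_0 = 24, the sequence is periodic with period 18.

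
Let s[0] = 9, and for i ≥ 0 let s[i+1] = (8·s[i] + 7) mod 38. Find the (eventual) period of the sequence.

6

Computing terms: s[0] = 9,  s[1] = 3,  s[2] = 31,  s[3] = 27,  s[4] = 33,  s[5] = 5,  s[6] = 9.
Since s[6] = s[0] = 9, the sequence is periodic with period 6.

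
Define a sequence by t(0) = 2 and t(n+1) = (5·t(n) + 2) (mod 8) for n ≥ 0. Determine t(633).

Listing terms: t(0) = 2, t(1) = 4, t(2) = 6, t(3) = 0, t(4) = 2.
Since t(4) = t(0) = 2, the sequence is periodic with period 4.
So t(633) = t(0 + ((633-0) mod 4)) = t(1) = 4.

4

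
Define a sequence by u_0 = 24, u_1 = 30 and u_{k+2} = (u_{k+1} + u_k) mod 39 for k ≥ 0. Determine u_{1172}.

u_0 = 24, u_1 = 30, u_2 = 15, u_3 = 6, u_4 = 21, u_5 = 27, u_6 = 9, u_7 = 36, u_8 = 6, u_9 = 3, u_{10} = 9, u_{11} = 12, u_{12} = 21, u_{13} = 33, u_{14} = 15, u_{15} = 9, u_{16} = 24, u_{17} = 33, u_{18} = 18, u_{19} = 12, u_{20} = 30, u_{21} = 3, u_{22} = 33, u_{23} = 36, u_{24} = 30, u_{25} = 27, u_{26} = 18, u_{27} = 6, u_{28} = 24, u_{29} = 30.
The sequence repeats with period 28.
So u_{1172} = u_{0 + ((1172-0) mod 28)} = u_{24} = 30.

30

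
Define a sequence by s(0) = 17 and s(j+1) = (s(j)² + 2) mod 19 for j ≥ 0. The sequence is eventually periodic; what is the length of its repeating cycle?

Computing terms: s(0) = 17,  s(1) = 6,  s(2) = 0,  s(3) = 2,  s(4) = 6.
Since s(4) = s(1) = 6, the sequence is eventually periodic: after a pre-period of length 1 it cycles with period 3.

3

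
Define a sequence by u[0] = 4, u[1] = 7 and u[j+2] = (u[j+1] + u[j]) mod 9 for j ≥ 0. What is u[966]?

Computing terms: u[0] = 4,  u[1] = 7,  u[2] = 2,  u[3] = 0,  u[4] = 2,  u[5] = 2,  u[6] = 4,  u[7] = 6,  u[8] = 1,  u[9] = 7,  u[10] = 8,  u[11] = 6,  u[12] = 5,  u[13] = 2,  u[14] = 7,  u[15] = 0,  u[16] = 7,  u[17] = 7,  u[18] = 5,  u[19] = 3,  u[20] = 8,  u[21] = 2,  u[22] = 1,  u[23] = 3,  u[24] = 4,  u[25] = 7.
The sequence repeats with period 24.
So u[966] = u[0 + ((966-0) mod 24)] = u[6] = 4.

4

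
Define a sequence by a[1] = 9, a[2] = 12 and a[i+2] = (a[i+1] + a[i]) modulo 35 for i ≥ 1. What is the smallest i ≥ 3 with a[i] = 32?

14

Computing terms: a[1] = 9,  a[2] = 12,  a[3] = 21,  a[4] = 33,  a[5] = 19,  a[6] = 17,  a[7] = 1,  a[8] = 18,  a[9] = 19,  a[10] = 2,  a[11] = 21,  a[12] = 23,  a[13] = 9,  a[14] = 32,  a[15] = 6,  a[16] = 3,  a[17] = 9,  a[18] = 12.
Since (a[17], a[18]) = (a[1], a[2]) = (9, 12) (two consecutive terms determine the rest), the sequence is periodic with period 16.
The value 32 first appears (with i ≥ 3) at a[14].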